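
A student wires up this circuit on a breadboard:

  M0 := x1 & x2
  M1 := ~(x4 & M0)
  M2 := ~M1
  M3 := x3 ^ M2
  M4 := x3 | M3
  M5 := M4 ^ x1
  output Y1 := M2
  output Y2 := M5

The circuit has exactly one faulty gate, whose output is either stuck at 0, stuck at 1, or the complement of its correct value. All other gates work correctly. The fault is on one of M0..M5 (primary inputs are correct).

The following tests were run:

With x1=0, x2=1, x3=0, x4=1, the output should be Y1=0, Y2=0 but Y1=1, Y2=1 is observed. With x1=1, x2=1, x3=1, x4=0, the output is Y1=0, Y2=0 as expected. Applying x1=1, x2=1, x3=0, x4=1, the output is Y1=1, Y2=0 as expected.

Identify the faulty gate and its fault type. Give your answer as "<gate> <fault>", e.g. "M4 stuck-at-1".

Fault-free values for test 1 (x1=0, x2=1, x3=0, x4=1): M0=0, M1=1, M2=0, M3=0, M4=0, M5=0, giving Y1=0, Y2=0. Observed Y1=1, Y2=1.
Test 1: faults giving observed Y1=1, Y2=1 are {M0 stuck-at-1, M0 inverted output, M1 stuck-at-0, M1 inverted output, M2 stuck-at-1, M2 inverted output}.
Test 2 (x1=1, x2=1, x3=1, x4=0): fault-free M0=1, M1=1, M2=0, M3=1, M4=1, M5=0 → Y1=0, Y2=0; observed Y1=0, Y2=0. Eliminates M1 stuck-at-0, M1 inverted output, M2 stuck-at-1, M2 inverted output.
Test 3 (x1=1, x2=1, x3=0, x4=1): fault-free M0=1, M1=0, M2=1, M3=1, M4=1, M5=0 → Y1=1, Y2=0; observed Y1=1, Y2=0. Eliminates M0 inverted output.
Only M0 stuck-at-1 is consistent with every test.

M0 stuck-at-1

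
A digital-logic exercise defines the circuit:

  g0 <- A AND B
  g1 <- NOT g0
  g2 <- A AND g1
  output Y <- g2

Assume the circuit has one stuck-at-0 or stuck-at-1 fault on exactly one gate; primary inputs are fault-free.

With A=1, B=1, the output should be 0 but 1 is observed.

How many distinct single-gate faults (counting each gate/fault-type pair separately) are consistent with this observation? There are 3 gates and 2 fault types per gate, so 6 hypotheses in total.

3

Fault-free: g0=1, g1=0, g2=0 → 0. Observed 1.
  g0 stuck-at-0: output 1 ✓
  g0 stuck-at-1: output 0 ✗
  g1 stuck-at-0: output 0 ✗
  g1 stuck-at-1: output 1 ✓
  g2 stuck-at-0: output 0 ✗
  g2 stuck-at-1: output 1 ✓
Consistent faults: {g0 stuck-at-0, g1 stuck-at-1, g2 stuck-at-1} — 3 in all.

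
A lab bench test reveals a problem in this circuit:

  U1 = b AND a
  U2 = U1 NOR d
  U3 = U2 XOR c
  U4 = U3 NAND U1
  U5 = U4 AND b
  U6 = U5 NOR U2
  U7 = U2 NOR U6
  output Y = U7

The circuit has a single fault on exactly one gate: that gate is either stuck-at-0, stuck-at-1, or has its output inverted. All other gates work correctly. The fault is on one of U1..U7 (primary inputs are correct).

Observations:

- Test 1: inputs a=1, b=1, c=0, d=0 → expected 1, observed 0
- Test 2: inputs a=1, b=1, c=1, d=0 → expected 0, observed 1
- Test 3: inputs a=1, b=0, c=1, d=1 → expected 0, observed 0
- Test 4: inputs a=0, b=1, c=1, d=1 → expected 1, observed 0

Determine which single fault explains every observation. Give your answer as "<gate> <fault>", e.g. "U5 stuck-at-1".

Fault-free values for test 1 (a=1, b=1, c=0, d=0): U1=1, U2=0, U3=0, U4=1, U5=1, U6=0, U7=1, giving Y=1. Observed 0.
Test 1: faults giving observed 0 are {U1 stuck-at-0, U1 inverted output, U2 stuck-at-1, U2 inverted output, U3 stuck-at-1, U3 inverted output, U4 stuck-at-0, U4 inverted output, U5 stuck-at-0, U5 inverted output, U6 stuck-at-1, U6 inverted output, U7 stuck-at-0, U7 inverted output}.
Test 2 (a=1, b=1, c=1, d=0): fault-free U1=1, U2=0, U3=1, U4=0, U5=0, U6=1, U7=0 → 0; observed 1. Eliminates U1 stuck-at-0, U1 inverted output, U2 stuck-at-1, U2 inverted output, U3 stuck-at-1, U4 stuck-at-0, U5 stuck-at-0, U6 stuck-at-1, U7 stuck-at-0.
Test 3 (a=1, b=0, c=1, d=1): fault-free U1=0, U2=0, U3=1, U4=1, U5=0, U6=1, U7=0 → 0; observed 0. Eliminates U5 inverted output, U6 inverted output, U7 inverted output.
Test 4 (a=0, b=1, c=1, d=1): fault-free U1=0, U2=0, U3=1, U4=1, U5=1, U6=0, U7=1 → 1; observed 0. Eliminates U3 inverted output.
Only U4 inverted output is consistent with every test.

U4 inverted output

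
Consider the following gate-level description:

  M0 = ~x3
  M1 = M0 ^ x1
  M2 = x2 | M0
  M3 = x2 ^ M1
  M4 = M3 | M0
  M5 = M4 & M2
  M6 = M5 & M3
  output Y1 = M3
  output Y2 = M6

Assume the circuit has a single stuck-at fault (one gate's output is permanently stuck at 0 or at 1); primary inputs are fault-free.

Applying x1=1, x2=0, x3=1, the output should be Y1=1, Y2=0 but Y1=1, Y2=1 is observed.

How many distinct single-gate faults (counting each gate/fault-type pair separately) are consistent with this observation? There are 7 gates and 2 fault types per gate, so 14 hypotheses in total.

Fault-free: M0=0, M1=1, M2=0, M3=1, M4=1, M5=0, M6=0 → Y1=1, Y2=0. Observed Y1=1, Y2=1.
  M0 stuck-at-0: output Y1=1, Y2=0 ✗
  M0 stuck-at-1: output Y1=0, Y2=0 ✗
  M1 stuck-at-0: output Y1=0, Y2=0 ✗
  M1 stuck-at-1: output Y1=1, Y2=0 ✗
  M2 stuck-at-0: output Y1=1, Y2=0 ✗
  M2 stuck-at-1: output Y1=1, Y2=1 ✓
  M3 stuck-at-0: output Y1=0, Y2=0 ✗
  M3 stuck-at-1: output Y1=1, Y2=0 ✗
  M4 stuck-at-0: output Y1=1, Y2=0 ✗
  M4 stuck-at-1: output Y1=1, Y2=0 ✗
  M5 stuck-at-0: output Y1=1, Y2=0 ✗
  M5 stuck-at-1: output Y1=1, Y2=1 ✓
  M6 stuck-at-0: output Y1=1, Y2=0 ✗
  M6 stuck-at-1: output Y1=1, Y2=1 ✓
Consistent faults: {M2 stuck-at-1, M5 stuck-at-1, M6 stuck-at-1} — 3 in all.

3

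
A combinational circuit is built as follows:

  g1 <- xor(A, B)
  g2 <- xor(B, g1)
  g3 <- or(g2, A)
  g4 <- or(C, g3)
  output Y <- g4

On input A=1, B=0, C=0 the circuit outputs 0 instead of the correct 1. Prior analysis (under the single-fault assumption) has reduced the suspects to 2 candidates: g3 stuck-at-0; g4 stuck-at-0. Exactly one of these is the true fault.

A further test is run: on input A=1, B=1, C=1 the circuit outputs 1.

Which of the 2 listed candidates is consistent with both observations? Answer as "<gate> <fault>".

g3 stuck-at-0

Evaluate each candidate on input A=1, B=1, C=1:
  g3 stuck-at-0: g1=0, g2=1, g3=0 [stuck-at-0], g4=1 → 1 — matches
  g4 stuck-at-0: g1=0, g2=1, g3=1, g4=0 [stuck-at-0] → 0 — eliminated
Only g3 stuck-at-0 reproduces the observed 1.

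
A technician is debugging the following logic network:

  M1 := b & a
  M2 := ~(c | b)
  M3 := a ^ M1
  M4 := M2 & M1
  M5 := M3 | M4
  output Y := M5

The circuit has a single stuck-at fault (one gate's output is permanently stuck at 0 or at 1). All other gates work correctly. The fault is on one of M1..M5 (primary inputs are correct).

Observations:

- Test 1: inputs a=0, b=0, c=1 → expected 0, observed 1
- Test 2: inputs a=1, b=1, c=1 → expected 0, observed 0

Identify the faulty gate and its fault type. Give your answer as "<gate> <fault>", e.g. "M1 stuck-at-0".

M1 stuck-at-1

Fault-free values for test 1 (a=0, b=0, c=1): M1=0, M2=0, M3=0, M4=0, M5=0, giving Y=0. Observed 1.
Test 1: faults giving observed 1 are {M1 stuck-at-1, M3 stuck-at-1, M4 stuck-at-1, M5 stuck-at-1}.
Test 2 (a=1, b=1, c=1): fault-free M1=1, M2=0, M3=0, M4=0, M5=0 → 0; observed 0. Eliminates M3 stuck-at-1, M4 stuck-at-1, M5 stuck-at-1.
Only M1 stuck-at-1 is consistent with every test.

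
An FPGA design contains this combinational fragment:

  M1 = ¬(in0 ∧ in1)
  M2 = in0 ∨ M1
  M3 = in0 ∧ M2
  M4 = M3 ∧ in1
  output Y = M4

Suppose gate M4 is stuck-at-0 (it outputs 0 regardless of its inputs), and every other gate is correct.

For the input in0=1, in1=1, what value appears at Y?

0

Propagate with M4 forced: M1=0, M2=1, M3=1, M4=0 [stuck-at-0].
So Y = 0. (Without the fault it would be 1.)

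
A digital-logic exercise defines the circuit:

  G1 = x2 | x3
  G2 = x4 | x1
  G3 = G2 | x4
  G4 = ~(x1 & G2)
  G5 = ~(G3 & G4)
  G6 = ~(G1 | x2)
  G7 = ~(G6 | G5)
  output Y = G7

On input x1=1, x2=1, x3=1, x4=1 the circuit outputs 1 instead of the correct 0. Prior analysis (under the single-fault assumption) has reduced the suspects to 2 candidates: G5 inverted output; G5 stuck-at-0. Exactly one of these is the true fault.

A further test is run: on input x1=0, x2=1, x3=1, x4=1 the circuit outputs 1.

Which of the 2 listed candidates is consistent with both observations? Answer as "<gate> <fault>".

G5 stuck-at-0

Evaluate each candidate on input x1=0, x2=1, x3=1, x4=1:
  G5 inverted output: G1=1, G2=1, G3=1, G4=1, G5=1 [inverted output], G6=0, G7=0 → 0 — eliminated
  G5 stuck-at-0: G1=1, G2=1, G3=1, G4=1, G5=0 [stuck-at-0], G6=0, G7=1 → 1 — matches
Only G5 stuck-at-0 reproduces the observed 1.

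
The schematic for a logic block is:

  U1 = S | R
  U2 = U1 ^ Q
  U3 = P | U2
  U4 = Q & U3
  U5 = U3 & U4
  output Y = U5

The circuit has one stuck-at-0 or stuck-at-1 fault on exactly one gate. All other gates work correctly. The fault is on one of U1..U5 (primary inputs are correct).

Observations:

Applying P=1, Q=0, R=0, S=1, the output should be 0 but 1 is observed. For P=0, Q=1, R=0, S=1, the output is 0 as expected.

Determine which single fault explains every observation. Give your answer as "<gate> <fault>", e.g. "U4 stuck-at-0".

Fault-free values for test 1 (P=1, Q=0, R=0, S=1): U1=1, U2=1, U3=1, U4=0, U5=0, giving Y=0. Observed 1.
Test 1: faults giving observed 1 are {U4 stuck-at-1, U5 stuck-at-1}.
Test 2 (P=0, Q=1, R=0, S=1): fault-free U1=1, U2=0, U3=0, U4=0, U5=0 → 0; observed 0. Eliminates U5 stuck-at-1.
Only U4 stuck-at-1 is consistent with every test.

U4 stuck-at-1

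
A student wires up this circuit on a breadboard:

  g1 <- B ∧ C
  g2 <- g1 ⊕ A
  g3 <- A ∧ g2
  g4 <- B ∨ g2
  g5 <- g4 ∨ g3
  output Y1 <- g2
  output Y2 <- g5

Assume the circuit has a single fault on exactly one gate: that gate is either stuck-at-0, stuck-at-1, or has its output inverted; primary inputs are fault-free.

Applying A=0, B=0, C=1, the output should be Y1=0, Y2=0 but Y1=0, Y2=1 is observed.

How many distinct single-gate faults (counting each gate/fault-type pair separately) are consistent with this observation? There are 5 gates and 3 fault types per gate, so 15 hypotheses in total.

6

Fault-free: g1=0, g2=0, g3=0, g4=0, g5=0 → Y1=0, Y2=0. Observed Y1=0, Y2=1.
  g1: none of the 3 fault types match ✗
  g2: none of the 3 fault types match ✗
  g3: stuck-at-1, inverted output ✓; others ✗
  g4: stuck-at-1, inverted output ✓; others ✗
  g5: stuck-at-1, inverted output ✓; others ✗
Consistent faults: {g3 stuck-at-1, g3 inverted output, g4 stuck-at-1, g4 inverted output, g5 stuck-at-1, g5 inverted output} — 6 in all.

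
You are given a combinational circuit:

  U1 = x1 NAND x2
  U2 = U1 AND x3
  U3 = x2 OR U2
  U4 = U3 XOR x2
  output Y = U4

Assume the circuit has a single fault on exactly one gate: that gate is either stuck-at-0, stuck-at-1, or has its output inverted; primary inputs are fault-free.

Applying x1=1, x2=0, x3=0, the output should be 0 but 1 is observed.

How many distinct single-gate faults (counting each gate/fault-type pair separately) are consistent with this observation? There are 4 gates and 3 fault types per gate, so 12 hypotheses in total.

Fault-free: U1=1, U2=0, U3=0, U4=0 → 0. Observed 1.
  U1 stuck-at-0: output 0 ✗
  U1 stuck-at-1: output 0 ✗
  U1 inverted output: output 0 ✗
  U2 stuck-at-0: output 0 ✗
  U2 stuck-at-1: output 1 ✓
  U2 inverted output: output 1 ✓
  U3 stuck-at-0: output 0 ✗
  U3 stuck-at-1: output 1 ✓
  U3 inverted output: output 1 ✓
  U4 stuck-at-0: output 0 ✗
  U4 stuck-at-1: output 1 ✓
  U4 inverted output: output 1 ✓
Consistent faults: {U2 stuck-at-1, U2 inverted output, U3 stuck-at-1, U3 inverted output, U4 stuck-at-1, U4 inverted output} — 6 in all.

6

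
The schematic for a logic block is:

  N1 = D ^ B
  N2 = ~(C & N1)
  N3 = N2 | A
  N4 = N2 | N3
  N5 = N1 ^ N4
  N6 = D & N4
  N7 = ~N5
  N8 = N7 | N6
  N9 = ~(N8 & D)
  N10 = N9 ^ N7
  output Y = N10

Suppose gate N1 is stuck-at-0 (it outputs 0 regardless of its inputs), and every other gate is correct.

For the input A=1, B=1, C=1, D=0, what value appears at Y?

Propagate with N1 forced: N1=0 [stuck-at-0], N2=1, N3=1, N4=1, N5=1, N6=0, N7=0, N8=0, N9=1, N10=1.
So Y = 1. (Without the fault it would be 0.)

1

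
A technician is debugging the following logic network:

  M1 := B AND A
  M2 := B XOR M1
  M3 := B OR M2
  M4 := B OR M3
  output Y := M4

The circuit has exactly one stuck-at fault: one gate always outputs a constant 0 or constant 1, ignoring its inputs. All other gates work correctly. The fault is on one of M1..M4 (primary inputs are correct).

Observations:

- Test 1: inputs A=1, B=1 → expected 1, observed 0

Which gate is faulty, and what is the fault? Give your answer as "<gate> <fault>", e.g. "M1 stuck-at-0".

Fault-free values for test 1 (A=1, B=1): M1=1, M2=0, M3=1, M4=1, giving Y=1. Observed 0.
Test 1: faults giving observed 0 are {M4 stuck-at-0}.
Only M4 stuck-at-0 is consistent with every test.

M4 stuck-at-0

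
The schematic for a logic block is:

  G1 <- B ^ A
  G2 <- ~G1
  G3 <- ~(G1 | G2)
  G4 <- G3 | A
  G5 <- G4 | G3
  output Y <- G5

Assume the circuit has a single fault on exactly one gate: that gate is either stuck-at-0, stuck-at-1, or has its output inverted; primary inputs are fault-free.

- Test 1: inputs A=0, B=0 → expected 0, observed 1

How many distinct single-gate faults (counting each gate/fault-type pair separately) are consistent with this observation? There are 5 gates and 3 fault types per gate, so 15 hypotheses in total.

Fault-free: G1=0, G2=1, G3=0, G4=0, G5=0 → 0. Observed 1.
  G1: none of the 3 fault types match ✗
  G2: stuck-at-0, inverted output ✓; others ✗
  G3: stuck-at-1, inverted output ✓; others ✗
  G4: stuck-at-1, inverted output ✓; others ✗
  G5: stuck-at-1, inverted output ✓; others ✗
Consistent faults: {G2 stuck-at-0, G2 inverted output, G3 stuck-at-1, G3 inverted output, G4 stuck-at-1, G4 inverted output, G5 stuck-at-1, G5 inverted output} — 8 in all.

8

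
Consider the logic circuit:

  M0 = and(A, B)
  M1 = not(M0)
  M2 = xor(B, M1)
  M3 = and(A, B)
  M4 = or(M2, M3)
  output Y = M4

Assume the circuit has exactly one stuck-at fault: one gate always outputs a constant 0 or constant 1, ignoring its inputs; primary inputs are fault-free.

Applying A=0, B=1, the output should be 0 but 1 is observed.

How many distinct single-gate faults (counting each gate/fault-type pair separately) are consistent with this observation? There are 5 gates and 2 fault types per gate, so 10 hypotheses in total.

5

Fault-free: M0=0, M1=1, M2=0, M3=0, M4=0 → 0. Observed 1.
  M0 stuck-at-0: output 0 ✗
  M0 stuck-at-1: output 1 ✓
  M1 stuck-at-0: output 1 ✓
  M1 stuck-at-1: output 0 ✗
  M2 stuck-at-0: output 0 ✗
  M2 stuck-at-1: output 1 ✓
  M3 stuck-at-0: output 0 ✗
  M3 stuck-at-1: output 1 ✓
  M4 stuck-at-0: output 0 ✗
  M4 stuck-at-1: output 1 ✓
Consistent faults: {M0 stuck-at-1, M1 stuck-at-0, M2 stuck-at-1, M3 stuck-at-1, M4 stuck-at-1} — 5 in all.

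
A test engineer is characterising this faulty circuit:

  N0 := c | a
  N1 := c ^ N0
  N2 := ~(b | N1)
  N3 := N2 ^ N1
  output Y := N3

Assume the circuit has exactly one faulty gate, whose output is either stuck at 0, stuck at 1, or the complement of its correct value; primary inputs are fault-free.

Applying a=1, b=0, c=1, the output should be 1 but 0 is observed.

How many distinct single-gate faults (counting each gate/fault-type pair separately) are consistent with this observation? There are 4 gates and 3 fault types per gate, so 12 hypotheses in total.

4

Fault-free: N0=1, N1=0, N2=1, N3=1 → 1. Observed 0.
  N0 stuck-at-0: output 1 ✗
  N0 stuck-at-1: output 1 ✗
  N0 inverted output: output 1 ✗
  N1 stuck-at-0: output 1 ✗
  N1 stuck-at-1: output 1 ✗
  N1 inverted output: output 1 ✗
  N2 stuck-at-0: output 0 ✓
  N2 stuck-at-1: output 1 ✗
  N2 inverted output: output 0 ✓
  N3 stuck-at-0: output 0 ✓
  N3 stuck-at-1: output 1 ✗
  N3 inverted output: output 0 ✓
Consistent faults: {N2 stuck-at-0, N2 inverted output, N3 stuck-at-0, N3 inverted output} — 4 in all.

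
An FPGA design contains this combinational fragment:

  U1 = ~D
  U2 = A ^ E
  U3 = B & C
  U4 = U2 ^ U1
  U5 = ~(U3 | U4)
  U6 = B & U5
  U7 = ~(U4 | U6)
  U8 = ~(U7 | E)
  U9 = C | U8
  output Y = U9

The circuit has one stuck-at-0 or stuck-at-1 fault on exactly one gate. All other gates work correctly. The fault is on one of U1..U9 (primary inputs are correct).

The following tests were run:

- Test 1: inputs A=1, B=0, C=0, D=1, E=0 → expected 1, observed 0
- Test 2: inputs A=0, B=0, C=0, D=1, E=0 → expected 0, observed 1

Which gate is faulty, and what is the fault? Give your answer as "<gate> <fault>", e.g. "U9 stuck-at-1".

U1 stuck-at-1

Fault-free values for test 1 (A=1, B=0, C=0, D=1, E=0): U1=0, U2=1, U3=0, U4=1, U5=0, U6=0, U7=0, U8=1, U9=1, giving Y=1. Observed 0.
Test 1: faults giving observed 0 are {U1 stuck-at-1, U2 stuck-at-0, U4 stuck-at-0, U7 stuck-at-1, U8 stuck-at-0, U9 stuck-at-0}.
Test 2 (A=0, B=0, C=0, D=1, E=0): fault-free U1=0, U2=0, U3=0, U4=0, U5=1, U6=0, U7=1, U8=0, U9=0 → 0; observed 1. Eliminates U2 stuck-at-0, U4 stuck-at-0, U7 stuck-at-1, U8 stuck-at-0, U9 stuck-at-0.
Only U1 stuck-at-1 is consistent with every test.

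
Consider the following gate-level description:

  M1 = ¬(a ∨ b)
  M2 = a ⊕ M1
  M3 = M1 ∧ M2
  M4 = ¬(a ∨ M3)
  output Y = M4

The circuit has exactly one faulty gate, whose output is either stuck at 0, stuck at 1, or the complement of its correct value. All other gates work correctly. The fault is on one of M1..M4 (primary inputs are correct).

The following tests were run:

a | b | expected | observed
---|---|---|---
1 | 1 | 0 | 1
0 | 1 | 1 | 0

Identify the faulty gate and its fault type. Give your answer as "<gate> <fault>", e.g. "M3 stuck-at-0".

M4 inverted output

Fault-free values for test 1 (a=1, b=1): M1=0, M2=1, M3=0, M4=0, giving Y=0. Observed 1.
Test 1: faults giving observed 1 are {M4 stuck-at-1, M4 inverted output}.
Test 2 (a=0, b=1): fault-free M1=0, M2=0, M3=0, M4=1 → 1; observed 0. Eliminates M4 stuck-at-1.
Only M4 inverted output is consistent with every test.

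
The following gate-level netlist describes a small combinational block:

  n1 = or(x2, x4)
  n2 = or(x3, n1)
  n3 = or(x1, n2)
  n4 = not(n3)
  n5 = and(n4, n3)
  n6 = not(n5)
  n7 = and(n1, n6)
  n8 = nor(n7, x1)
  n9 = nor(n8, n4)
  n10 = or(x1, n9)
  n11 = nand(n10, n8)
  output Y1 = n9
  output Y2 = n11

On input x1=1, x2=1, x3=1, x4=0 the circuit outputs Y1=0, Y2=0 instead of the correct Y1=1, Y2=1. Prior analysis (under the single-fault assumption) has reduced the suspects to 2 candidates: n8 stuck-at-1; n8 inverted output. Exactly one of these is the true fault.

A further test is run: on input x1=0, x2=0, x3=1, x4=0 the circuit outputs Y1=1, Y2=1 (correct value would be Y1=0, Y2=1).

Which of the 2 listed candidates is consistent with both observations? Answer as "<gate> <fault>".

Evaluate each candidate on input x1=0, x2=0, x3=1, x4=0:
  n8 stuck-at-1: n1=0, n2=1, n3=1, n4=0, n5=0, n6=1, n7=0, n8=1 [stuck-at-1], n9=0, n10=0, n11=1 → Y1=0, Y2=1 — eliminated
  n8 inverted output: n1=0, n2=1, n3=1, n4=0, n5=0, n6=1, n7=0, n8=0 [inverted output], n9=1, n10=1, n11=1 → Y1=1, Y2=1 — matches
Only n8 inverted output reproduces the observed Y1=1, Y2=1.

n8 inverted output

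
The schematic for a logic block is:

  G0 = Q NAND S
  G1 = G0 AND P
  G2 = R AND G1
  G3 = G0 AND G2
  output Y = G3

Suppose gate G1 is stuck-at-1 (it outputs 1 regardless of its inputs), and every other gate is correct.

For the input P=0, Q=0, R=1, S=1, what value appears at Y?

1

Propagate with G1 forced: G0=1, G1=1 [stuck-at-1], G2=1, G3=1.
So Y = 1. (Without the fault it would be 0.)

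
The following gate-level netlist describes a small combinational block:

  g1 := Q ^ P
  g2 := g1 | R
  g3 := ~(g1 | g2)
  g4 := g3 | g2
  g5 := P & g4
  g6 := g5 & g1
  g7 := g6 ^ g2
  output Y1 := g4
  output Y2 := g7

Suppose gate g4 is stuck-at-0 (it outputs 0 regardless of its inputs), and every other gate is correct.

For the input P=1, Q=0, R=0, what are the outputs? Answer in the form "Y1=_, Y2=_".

Y1=0, Y2=1

Propagate with g4 forced: g1=1, g2=1, g3=0, g4=0 [stuck-at-0], g5=0, g6=0, g7=1.
So the outputs are Y1=0, Y2=1. (Without the fault they would be Y1=1, Y2=0.)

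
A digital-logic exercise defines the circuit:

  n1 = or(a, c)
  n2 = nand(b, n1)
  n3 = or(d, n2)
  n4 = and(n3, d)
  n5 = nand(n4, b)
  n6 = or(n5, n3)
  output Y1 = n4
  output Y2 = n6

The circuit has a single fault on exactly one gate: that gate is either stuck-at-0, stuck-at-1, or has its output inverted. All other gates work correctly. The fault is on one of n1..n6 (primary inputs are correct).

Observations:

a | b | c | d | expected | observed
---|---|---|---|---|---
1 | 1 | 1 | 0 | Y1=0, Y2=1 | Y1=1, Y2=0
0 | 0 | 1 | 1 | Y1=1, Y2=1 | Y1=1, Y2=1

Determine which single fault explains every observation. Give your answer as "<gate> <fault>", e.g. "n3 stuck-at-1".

Fault-free values for test 1 (a=1, b=1, c=1, d=0): n1=1, n2=0, n3=0, n4=0, n5=1, n6=1, giving Y1=0, Y2=1. Observed Y1=1, Y2=0.
Test 1: faults giving observed Y1=1, Y2=0 are {n4 stuck-at-1, n4 inverted output}.
Test 2 (a=0, b=0, c=1, d=1): fault-free n1=1, n2=1, n3=1, n4=1, n5=1, n6=1 → Y1=1, Y2=1; observed Y1=1, Y2=1. Eliminates n4 inverted output.
Only n4 stuck-at-1 is consistent with every test.

n4 stuck-at-1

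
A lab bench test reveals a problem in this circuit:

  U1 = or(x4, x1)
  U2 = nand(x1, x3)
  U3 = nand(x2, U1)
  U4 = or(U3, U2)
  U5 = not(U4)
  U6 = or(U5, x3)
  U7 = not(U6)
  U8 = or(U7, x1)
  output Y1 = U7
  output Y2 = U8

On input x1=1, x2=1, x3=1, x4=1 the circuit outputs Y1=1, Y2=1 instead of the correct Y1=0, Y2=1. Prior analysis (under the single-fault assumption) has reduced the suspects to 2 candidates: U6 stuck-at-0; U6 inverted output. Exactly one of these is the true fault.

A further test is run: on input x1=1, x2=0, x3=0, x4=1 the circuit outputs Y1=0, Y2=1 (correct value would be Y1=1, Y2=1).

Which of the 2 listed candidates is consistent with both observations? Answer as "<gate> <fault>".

U6 inverted output

Evaluate each candidate on input x1=1, x2=0, x3=0, x4=1:
  U6 stuck-at-0: U1=1, U2=1, U3=1, U4=1, U5=0, U6=0 [stuck-at-0], U7=1, U8=1 → Y1=1, Y2=1 — eliminated
  U6 inverted output: U1=1, U2=1, U3=1, U4=1, U5=0, U6=1 [inverted output], U7=0, U8=1 → Y1=0, Y2=1 — matches
Only U6 inverted output reproduces the observed Y1=0, Y2=1.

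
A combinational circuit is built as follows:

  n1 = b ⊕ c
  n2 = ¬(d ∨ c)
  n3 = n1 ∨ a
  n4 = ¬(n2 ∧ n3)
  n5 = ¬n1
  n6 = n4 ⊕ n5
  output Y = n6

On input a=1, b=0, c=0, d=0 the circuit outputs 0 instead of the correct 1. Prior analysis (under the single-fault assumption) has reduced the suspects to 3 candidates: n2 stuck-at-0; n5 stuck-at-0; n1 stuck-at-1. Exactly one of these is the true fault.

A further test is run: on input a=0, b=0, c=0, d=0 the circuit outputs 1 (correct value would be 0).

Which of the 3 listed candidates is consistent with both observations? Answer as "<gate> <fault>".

n5 stuck-at-0

Evaluate each candidate on input a=0, b=0, c=0, d=0:
  n2 stuck-at-0: n1=0, n2=0 [stuck-at-0], n3=0, n4=1, n5=1, n6=0 → 0 — eliminated
  n5 stuck-at-0: n1=0, n2=1, n3=0, n4=1, n5=0 [stuck-at-0], n6=1 → 1 — matches
  n1 stuck-at-1: n1=1 [stuck-at-1], n2=1, n3=1, n4=0, n5=0, n6=0 → 0 — eliminated
Only n5 stuck-at-0 reproduces the observed 1.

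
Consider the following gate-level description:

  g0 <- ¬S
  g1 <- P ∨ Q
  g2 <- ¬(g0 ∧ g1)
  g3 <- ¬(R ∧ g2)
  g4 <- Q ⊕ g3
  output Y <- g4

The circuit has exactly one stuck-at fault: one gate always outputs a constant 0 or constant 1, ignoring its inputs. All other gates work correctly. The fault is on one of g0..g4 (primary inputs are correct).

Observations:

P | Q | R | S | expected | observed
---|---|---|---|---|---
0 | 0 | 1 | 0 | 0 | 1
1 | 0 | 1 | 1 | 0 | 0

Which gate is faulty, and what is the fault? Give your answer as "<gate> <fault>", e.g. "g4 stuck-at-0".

Fault-free values for test 1 (P=0, Q=0, R=1, S=0): g0=1, g1=0, g2=1, g3=0, g4=0, giving Y=0. Observed 1.
Test 1: faults giving observed 1 are {g1 stuck-at-1, g2 stuck-at-0, g3 stuck-at-1, g4 stuck-at-1}.
Test 2 (P=1, Q=0, R=1, S=1): fault-free g0=0, g1=1, g2=1, g3=0, g4=0 → 0; observed 0. Eliminates g2 stuck-at-0, g3 stuck-at-1, g4 stuck-at-1.
Only g1 stuck-at-1 is consistent with every test.

g1 stuck-at-1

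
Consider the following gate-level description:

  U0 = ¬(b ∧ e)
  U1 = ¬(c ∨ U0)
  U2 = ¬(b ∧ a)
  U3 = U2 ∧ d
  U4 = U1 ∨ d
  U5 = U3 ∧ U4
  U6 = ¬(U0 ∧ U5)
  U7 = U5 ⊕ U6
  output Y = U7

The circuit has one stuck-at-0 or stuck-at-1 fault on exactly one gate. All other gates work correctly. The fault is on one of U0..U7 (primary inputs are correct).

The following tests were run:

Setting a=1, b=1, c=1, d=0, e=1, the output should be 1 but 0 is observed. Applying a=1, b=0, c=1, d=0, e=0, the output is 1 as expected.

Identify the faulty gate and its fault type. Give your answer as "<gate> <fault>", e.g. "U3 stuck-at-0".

Fault-free values for test 1 (a=1, b=1, c=1, d=0, e=1): U0=0, U1=0, U2=0, U3=0, U4=0, U5=0, U6=1, U7=1, giving Y=1. Observed 0.
Test 1: faults giving observed 0 are {U5 stuck-at-1, U6 stuck-at-0, U7 stuck-at-0}.
Test 2 (a=1, b=0, c=1, d=0, e=0): fault-free U0=1, U1=0, U2=1, U3=0, U4=0, U5=0, U6=1, U7=1 → 1; observed 1. Eliminates U6 stuck-at-0, U7 stuck-at-0.
Only U5 stuck-at-1 is consistent with every test.

U5 stuck-at-1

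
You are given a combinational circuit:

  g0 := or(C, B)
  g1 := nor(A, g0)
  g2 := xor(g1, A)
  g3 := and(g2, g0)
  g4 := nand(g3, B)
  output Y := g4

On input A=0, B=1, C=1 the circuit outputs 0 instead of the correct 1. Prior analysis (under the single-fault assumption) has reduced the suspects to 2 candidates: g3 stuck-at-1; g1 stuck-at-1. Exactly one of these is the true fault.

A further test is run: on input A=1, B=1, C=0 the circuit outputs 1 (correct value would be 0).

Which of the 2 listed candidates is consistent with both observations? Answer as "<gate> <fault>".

g1 stuck-at-1

Evaluate each candidate on input A=1, B=1, C=0:
  g3 stuck-at-1: g0=1, g1=0, g2=1, g3=1 [stuck-at-1], g4=0 → 0 — eliminated
  g1 stuck-at-1: g0=1, g1=1 [stuck-at-1], g2=0, g3=0, g4=1 → 1 — matches
Only g1 stuck-at-1 reproduces the observed 1.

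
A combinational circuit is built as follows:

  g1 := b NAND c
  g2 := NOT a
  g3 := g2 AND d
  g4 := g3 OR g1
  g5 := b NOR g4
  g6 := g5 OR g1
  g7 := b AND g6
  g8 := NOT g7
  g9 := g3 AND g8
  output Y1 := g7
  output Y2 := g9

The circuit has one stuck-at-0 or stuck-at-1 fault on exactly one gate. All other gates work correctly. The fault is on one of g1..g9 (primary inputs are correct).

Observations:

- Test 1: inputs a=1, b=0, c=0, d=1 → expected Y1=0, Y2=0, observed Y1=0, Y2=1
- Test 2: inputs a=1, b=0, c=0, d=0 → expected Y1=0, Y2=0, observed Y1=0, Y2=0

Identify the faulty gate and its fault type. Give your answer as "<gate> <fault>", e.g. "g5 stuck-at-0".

Fault-free values for test 1 (a=1, b=0, c=0, d=1): g1=1, g2=0, g3=0, g4=1, g5=0, g6=1, g7=0, g8=1, g9=0, giving Y1=0, Y2=0. Observed Y1=0, Y2=1.
Test 1: faults giving observed Y1=0, Y2=1 are {g2 stuck-at-1, g3 stuck-at-1, g9 stuck-at-1}.
Test 2 (a=1, b=0, c=0, d=0): fault-free g1=1, g2=0, g3=0, g4=1, g5=0, g6=1, g7=0, g8=1, g9=0 → Y1=0, Y2=0; observed Y1=0, Y2=0. Eliminates g3 stuck-at-1, g9 stuck-at-1.
Only g2 stuck-at-1 is consistent with every test.

g2 stuck-at-1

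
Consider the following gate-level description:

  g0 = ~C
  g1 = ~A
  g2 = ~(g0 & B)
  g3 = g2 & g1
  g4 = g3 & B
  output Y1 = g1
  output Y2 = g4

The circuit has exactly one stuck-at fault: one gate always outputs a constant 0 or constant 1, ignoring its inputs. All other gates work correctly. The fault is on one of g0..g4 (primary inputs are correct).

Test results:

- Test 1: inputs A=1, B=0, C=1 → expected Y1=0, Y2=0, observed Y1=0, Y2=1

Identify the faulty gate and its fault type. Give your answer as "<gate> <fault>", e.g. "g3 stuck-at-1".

Fault-free values for test 1 (A=1, B=0, C=1): g0=0, g1=0, g2=1, g3=0, g4=0, giving Y1=0, Y2=0. Observed Y1=0, Y2=1.
Test 1: faults giving observed Y1=0, Y2=1 are {g4 stuck-at-1}.
Only g4 stuck-at-1 is consistent with every test.

g4 stuck-at-1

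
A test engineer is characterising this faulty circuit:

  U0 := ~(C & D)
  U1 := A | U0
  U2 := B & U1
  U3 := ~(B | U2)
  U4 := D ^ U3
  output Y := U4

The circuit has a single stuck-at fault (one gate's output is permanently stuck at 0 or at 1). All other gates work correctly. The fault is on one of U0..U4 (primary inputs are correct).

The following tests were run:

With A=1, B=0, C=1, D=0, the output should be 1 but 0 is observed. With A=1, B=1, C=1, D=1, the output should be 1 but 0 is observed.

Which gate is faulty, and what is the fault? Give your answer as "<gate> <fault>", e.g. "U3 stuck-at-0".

U4 stuck-at-0

Fault-free values for test 1 (A=1, B=0, C=1, D=0): U0=1, U1=1, U2=0, U3=1, U4=1, giving Y=1. Observed 0.
Test 1: faults giving observed 0 are {U2 stuck-at-1, U3 stuck-at-0, U4 stuck-at-0}.
Test 2 (A=1, B=1, C=1, D=1): fault-free U0=0, U1=1, U2=1, U3=0, U4=1 → 1; observed 0. Eliminates U2 stuck-at-1, U3 stuck-at-0.
Only U4 stuck-at-0 is consistent with every test.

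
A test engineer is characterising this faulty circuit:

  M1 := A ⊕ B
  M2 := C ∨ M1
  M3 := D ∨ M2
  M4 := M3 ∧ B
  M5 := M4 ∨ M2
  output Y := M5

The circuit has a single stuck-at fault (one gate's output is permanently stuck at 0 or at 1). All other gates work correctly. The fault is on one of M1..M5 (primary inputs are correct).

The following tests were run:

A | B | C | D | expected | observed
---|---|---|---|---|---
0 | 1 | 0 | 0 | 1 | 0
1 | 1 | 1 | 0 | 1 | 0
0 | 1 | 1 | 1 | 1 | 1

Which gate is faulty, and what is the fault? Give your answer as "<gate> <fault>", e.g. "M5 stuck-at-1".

M2 stuck-at-0

Fault-free values for test 1 (A=0, B=1, C=0, D=0): M1=1, M2=1, M3=1, M4=1, M5=1, giving Y=1. Observed 0.
Test 1: faults giving observed 0 are {M1 stuck-at-0, M2 stuck-at-0, M5 stuck-at-0}.
Test 2 (A=1, B=1, C=1, D=0): fault-free M1=0, M2=1, M3=1, M4=1, M5=1 → 1; observed 0. Eliminates M1 stuck-at-0.
Test 3 (A=0, B=1, C=1, D=1): fault-free M1=1, M2=1, M3=1, M4=1, M5=1 → 1; observed 1. Eliminates M5 stuck-at-0.
Only M2 stuck-at-0 is consistent with every test.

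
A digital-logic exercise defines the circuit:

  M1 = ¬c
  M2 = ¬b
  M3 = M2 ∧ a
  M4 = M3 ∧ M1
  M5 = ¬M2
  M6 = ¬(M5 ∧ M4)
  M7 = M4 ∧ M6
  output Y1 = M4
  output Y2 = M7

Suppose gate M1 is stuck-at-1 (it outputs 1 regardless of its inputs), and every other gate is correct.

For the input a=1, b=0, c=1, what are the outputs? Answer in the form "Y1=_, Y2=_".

Y1=1, Y2=1

Propagate with M1 forced: M1=1 [stuck-at-1], M2=1, M3=1, M4=1, M5=0, M6=1, M7=1.
So the outputs are Y1=1, Y2=1. (Without the fault they would be Y1=0, Y2=0.)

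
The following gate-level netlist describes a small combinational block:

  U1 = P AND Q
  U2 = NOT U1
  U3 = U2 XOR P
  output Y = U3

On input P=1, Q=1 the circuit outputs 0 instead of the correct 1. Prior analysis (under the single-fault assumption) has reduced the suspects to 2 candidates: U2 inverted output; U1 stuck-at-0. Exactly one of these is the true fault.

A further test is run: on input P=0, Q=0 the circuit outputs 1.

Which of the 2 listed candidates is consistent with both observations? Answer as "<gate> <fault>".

Evaluate each candidate on input P=0, Q=0:
  U2 inverted output: U1=0, U2=0 [inverted output], U3=0 → 0 — eliminated
  U1 stuck-at-0: U1=0 [stuck-at-0], U2=1, U3=1 → 1 — matches
Only U1 stuck-at-0 reproduces the observed 1.

U1 stuck-at-0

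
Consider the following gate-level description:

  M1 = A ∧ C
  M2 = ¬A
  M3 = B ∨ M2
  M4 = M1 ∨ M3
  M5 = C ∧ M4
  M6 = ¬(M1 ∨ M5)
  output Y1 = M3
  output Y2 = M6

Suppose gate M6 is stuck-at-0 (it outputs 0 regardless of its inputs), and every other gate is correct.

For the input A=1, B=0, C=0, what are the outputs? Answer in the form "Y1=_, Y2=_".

Propagate with M6 forced: M1=0, M2=0, M3=0, M4=0, M5=0, M6=0 [stuck-at-0].
So the outputs are Y1=0, Y2=0. (Without the fault they would be Y1=0, Y2=1.)

Y1=0, Y2=0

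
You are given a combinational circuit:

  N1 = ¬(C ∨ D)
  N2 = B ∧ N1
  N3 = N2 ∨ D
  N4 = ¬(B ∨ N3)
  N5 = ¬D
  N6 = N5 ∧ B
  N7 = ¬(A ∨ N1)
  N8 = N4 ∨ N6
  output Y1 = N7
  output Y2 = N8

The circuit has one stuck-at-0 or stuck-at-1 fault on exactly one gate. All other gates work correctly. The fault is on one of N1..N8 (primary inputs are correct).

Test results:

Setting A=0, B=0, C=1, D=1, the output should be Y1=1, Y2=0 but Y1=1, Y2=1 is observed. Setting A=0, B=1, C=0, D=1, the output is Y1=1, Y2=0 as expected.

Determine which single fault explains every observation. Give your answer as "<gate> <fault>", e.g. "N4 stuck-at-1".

N3 stuck-at-0

Fault-free values for test 1 (A=0, B=0, C=1, D=1): N1=0, N2=0, N3=1, N4=0, N5=0, N6=0, N7=1, N8=0, giving Y1=1, Y2=0. Observed Y1=1, Y2=1.
Test 1: faults giving observed Y1=1, Y2=1 are {N3 stuck-at-0, N4 stuck-at-1, N6 stuck-at-1, N8 stuck-at-1}.
Test 2 (A=0, B=1, C=0, D=1): fault-free N1=0, N2=0, N3=1, N4=0, N5=0, N6=0, N7=1, N8=0 → Y1=1, Y2=0; observed Y1=1, Y2=0. Eliminates N4 stuck-at-1, N6 stuck-at-1, N8 stuck-at-1.
Only N3 stuck-at-0 is consistent with every test.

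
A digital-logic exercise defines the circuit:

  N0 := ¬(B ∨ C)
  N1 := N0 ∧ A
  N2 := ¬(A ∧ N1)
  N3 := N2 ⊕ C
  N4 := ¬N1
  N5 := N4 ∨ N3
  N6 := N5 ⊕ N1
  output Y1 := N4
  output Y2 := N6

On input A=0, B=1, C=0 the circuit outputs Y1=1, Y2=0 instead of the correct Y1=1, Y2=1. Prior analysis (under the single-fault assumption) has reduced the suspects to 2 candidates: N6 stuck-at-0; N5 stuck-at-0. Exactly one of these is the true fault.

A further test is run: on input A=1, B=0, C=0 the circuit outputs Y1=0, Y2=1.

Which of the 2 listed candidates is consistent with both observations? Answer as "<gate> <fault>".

Evaluate each candidate on input A=1, B=0, C=0:
  N6 stuck-at-0: N0=1, N1=1, N2=0, N3=0, N4=0, N5=0, N6=0 [stuck-at-0] → Y1=0, Y2=0 — eliminated
  N5 stuck-at-0: N0=1, N1=1, N2=0, N3=0, N4=0, N5=0 [stuck-at-0], N6=1 → Y1=0, Y2=1 — matches
Only N5 stuck-at-0 reproduces the observed Y1=0, Y2=1.

N5 stuck-at-0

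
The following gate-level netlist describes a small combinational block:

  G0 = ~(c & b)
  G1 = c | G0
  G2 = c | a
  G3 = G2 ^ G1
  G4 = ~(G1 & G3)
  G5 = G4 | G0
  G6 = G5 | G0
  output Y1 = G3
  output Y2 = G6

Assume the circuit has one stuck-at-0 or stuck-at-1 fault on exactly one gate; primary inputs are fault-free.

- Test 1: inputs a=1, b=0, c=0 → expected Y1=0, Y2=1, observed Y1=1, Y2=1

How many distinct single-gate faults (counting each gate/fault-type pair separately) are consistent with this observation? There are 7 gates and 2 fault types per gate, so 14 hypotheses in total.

4

Fault-free: G0=1, G1=1, G2=1, G3=0, G4=1, G5=1, G6=1 → Y1=0, Y2=1. Observed Y1=1, Y2=1.
  G0 stuck-at-0: output Y1=1, Y2=1 ✓
  G0 stuck-at-1: output Y1=0, Y2=1 ✗
  G1 stuck-at-0: output Y1=1, Y2=1 ✓
  G1 stuck-at-1: output Y1=0, Y2=1 ✗
  G2 stuck-at-0: output Y1=1, Y2=1 ✓
  G2 stuck-at-1: output Y1=0, Y2=1 ✗
  G3 stuck-at-0: output Y1=0, Y2=1 ✗
  G3 stuck-at-1: output Y1=1, Y2=1 ✓
  G4 stuck-at-0: output Y1=0, Y2=1 ✗
  G4 stuck-at-1: output Y1=0, Y2=1 ✗
  G5 stuck-at-0: output Y1=0, Y2=1 ✗
  G5 stuck-at-1: output Y1=0, Y2=1 ✗
  G6 stuck-at-0: output Y1=0, Y2=0 ✗
  G6 stuck-at-1: output Y1=0, Y2=1 ✗
Consistent faults: {G0 stuck-at-0, G1 stuck-at-0, G2 stuck-at-0, G3 stuck-at-1} — 4 in all.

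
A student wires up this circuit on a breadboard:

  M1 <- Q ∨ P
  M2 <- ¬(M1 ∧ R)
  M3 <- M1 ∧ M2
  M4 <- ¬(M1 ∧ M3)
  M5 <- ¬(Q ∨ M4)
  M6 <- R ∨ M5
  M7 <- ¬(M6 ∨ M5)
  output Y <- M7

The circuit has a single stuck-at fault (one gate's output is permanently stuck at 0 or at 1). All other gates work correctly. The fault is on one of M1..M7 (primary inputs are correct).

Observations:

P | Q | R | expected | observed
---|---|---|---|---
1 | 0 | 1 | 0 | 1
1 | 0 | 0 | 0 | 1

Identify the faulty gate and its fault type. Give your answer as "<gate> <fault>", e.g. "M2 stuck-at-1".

Fault-free values for test 1 (P=1, Q=0, R=1): M1=1, M2=0, M3=0, M4=1, M5=0, M6=1, M7=0, giving Y=0. Observed 1.
Test 1: faults giving observed 1 are {M6 stuck-at-0, M7 stuck-at-1}.
Test 2 (P=1, Q=0, R=0): fault-free M1=1, M2=1, M3=1, M4=0, M5=1, M6=1, M7=0 → 0; observed 1. Eliminates M6 stuck-at-0.
Only M7 stuck-at-1 is consistent with every test.

M7 stuck-at-1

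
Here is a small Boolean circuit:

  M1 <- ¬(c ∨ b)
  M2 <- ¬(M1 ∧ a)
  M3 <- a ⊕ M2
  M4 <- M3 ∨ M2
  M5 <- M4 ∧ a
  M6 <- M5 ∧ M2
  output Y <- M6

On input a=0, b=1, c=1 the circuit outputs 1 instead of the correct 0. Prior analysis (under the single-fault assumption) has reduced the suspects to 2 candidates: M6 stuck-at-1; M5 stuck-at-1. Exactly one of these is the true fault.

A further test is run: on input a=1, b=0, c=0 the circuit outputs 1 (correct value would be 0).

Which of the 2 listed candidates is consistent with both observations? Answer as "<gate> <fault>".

M6 stuck-at-1

Evaluate each candidate on input a=1, b=0, c=0:
  M6 stuck-at-1: M1=1, M2=0, M3=1, M4=1, M5=1, M6=1 [stuck-at-1] → 1 — matches
  M5 stuck-at-1: M1=1, M2=0, M3=1, M4=1, M5=1 [stuck-at-1], M6=0 → 0 — eliminated
Only M6 stuck-at-1 reproduces the observed 1.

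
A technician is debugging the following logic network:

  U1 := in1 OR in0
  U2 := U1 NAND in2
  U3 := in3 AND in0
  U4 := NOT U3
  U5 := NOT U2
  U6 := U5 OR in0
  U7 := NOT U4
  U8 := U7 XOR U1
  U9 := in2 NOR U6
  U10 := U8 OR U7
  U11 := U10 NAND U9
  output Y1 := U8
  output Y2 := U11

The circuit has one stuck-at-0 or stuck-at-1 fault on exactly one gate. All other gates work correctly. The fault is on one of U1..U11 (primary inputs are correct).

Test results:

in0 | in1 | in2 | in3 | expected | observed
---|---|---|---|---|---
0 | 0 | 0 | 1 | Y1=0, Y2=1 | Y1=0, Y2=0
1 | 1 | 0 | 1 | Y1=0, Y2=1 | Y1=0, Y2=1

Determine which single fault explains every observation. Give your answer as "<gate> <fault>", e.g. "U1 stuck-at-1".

Fault-free values for test 1 (in0=0, in1=0, in2=0, in3=1): U1=0, U2=1, U3=0, U4=1, U5=0, U6=0, U7=0, U8=0, U9=1, U10=0, U11=1, giving Y1=0, Y2=1. Observed Y1=0, Y2=0.
Test 1: faults giving observed Y1=0, Y2=0 are {U10 stuck-at-1, U11 stuck-at-0}.
Test 2 (in0=1, in1=1, in2=0, in3=1): fault-free U1=1, U2=1, U3=1, U4=0, U5=0, U6=1, U7=1, U8=0, U9=0, U10=1, U11=1 → Y1=0, Y2=1; observed Y1=0, Y2=1. Eliminates U11 stuck-at-0.
Only U10 stuck-at-1 is consistent with every test.

U10 stuck-at-1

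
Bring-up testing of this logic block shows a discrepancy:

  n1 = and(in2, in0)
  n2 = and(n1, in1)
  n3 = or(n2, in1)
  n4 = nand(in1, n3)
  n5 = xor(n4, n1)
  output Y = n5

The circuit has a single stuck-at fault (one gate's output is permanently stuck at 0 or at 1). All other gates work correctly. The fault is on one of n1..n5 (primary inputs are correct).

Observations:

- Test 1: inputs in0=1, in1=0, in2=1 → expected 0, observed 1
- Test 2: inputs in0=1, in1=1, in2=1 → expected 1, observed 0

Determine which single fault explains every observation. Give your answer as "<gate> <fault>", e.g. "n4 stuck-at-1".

n1 stuck-at-0

Fault-free values for test 1 (in0=1, in1=0, in2=1): n1=1, n2=0, n3=0, n4=1, n5=0, giving Y=0. Observed 1.
Test 1: faults giving observed 1 are {n1 stuck-at-0, n4 stuck-at-0, n5 stuck-at-1}.
Test 2 (in0=1, in1=1, in2=1): fault-free n1=1, n2=1, n3=1, n4=0, n5=1 → 1; observed 0. Eliminates n4 stuck-at-0, n5 stuck-at-1.
Only n1 stuck-at-0 is consistent with every test.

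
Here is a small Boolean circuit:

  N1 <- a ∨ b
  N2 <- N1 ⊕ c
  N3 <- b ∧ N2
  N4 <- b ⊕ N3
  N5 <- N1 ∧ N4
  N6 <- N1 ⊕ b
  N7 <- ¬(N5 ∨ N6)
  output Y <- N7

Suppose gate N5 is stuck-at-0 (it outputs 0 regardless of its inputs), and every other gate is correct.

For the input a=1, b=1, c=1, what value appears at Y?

1

Propagate with N5 forced: N1=1, N2=0, N3=0, N4=1, N5=0 [stuck-at-0], N6=0, N7=1.
So Y = 1. (Without the fault it would be 0.)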